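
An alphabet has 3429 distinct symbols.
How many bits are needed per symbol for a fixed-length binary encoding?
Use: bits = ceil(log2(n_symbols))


log2(3429) = 11.7436
Bracket: 2^11 = 2048 < 3429 <= 2^12 = 4096
So ceil(log2(3429)) = 12

bits = ceil(log2(3429)) = ceil(11.7436) = 12 bits


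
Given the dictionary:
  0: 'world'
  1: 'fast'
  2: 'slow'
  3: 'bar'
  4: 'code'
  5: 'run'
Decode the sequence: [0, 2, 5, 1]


Look up each index in the dictionary:
  0 -> 'world'
  2 -> 'slow'
  5 -> 'run'
  1 -> 'fast'

Decoded: "world slow run fast"


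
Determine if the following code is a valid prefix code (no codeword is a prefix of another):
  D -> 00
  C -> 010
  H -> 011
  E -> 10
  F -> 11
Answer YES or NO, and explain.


Checking each pair (does one codeword prefix another?):
  D='00' vs C='010': no prefix
  D='00' vs H='011': no prefix
  D='00' vs E='10': no prefix
  D='00' vs F='11': no prefix
  C='010' vs D='00': no prefix
  C='010' vs H='011': no prefix
  C='010' vs E='10': no prefix
  C='010' vs F='11': no prefix
  H='011' vs D='00': no prefix
  H='011' vs C='010': no prefix
  H='011' vs E='10': no prefix
  H='011' vs F='11': no prefix
  E='10' vs D='00': no prefix
  E='10' vs C='010': no prefix
  E='10' vs H='011': no prefix
  E='10' vs F='11': no prefix
  F='11' vs D='00': no prefix
  F='11' vs C='010': no prefix
  F='11' vs H='011': no prefix
  F='11' vs E='10': no prefix
No violation found over all pairs.

YES -- this is a valid prefix code. No codeword is a prefix of any other codeword.


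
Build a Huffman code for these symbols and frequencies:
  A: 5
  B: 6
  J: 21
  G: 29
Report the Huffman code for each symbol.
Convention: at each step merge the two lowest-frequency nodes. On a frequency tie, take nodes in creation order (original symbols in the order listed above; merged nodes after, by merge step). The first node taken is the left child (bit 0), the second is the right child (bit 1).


Huffman tree construction:
Step 1: Merge A(5) + B(6) = 11
Step 2: Merge (A+B)(11) + J(21) = 32
Step 3: Merge G(29) + ((A+B)+J)(32) = 61
Read each symbol's code off the tree from the root (left child = 0, right child = 1).

Codes:
  A: 100 (length 3)
  B: 101 (length 3)
  J: 11 (length 2)
  G: 0 (length 1)
Average code length: 104/61 = 1.7049 bits/symbol


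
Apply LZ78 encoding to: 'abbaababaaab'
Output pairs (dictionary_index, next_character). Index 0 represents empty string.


LZ78 encoding steps:
Dictionary: {0: ''}
Step 1: w='' (idx 0), next='a' -> output (0, 'a'), add 'a' as idx 1
Step 2: w='' (idx 0), next='b' -> output (0, 'b'), add 'b' as idx 2
Step 3: w='b' (idx 2), next='a' -> output (2, 'a'), add 'ba' as idx 3
Step 4: w='a' (idx 1), next='b' -> output (1, 'b'), add 'ab' as idx 4
Step 5: w='ab' (idx 4), next='a' -> output (4, 'a'), add 'aba' as idx 5
Step 6: w='a' (idx 1), next='a' -> output (1, 'a'), add 'aa' as idx 6
Step 7: w='b' (idx 2), end of input -> output (2, '')


Encoded: [(0, 'a'), (0, 'b'), (2, 'a'), (1, 'b'), (4, 'a'), (1, 'a'), (2, '')]


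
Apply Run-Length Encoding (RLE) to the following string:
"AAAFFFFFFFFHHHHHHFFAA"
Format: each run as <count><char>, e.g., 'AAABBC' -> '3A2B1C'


Scanning runs left to right:
  i=0: run of 'A' x 3 -> '3A'
  i=3: run of 'F' x 8 -> '8F'
  i=11: run of 'H' x 6 -> '6H'
  i=17: run of 'F' x 2 -> '2F'
  i=19: run of 'A' x 2 -> '2A'

RLE = 3A8F6H2F2A


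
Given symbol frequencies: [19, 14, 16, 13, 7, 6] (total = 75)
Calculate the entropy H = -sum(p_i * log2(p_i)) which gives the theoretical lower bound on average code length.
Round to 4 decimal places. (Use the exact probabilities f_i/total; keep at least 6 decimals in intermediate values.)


Per-symbol terms -p_i * log2(p_i) with p_i = f_i/75:
  p = 19/75 = 0.253333: log2(p) = -1.980891, -p*log2(p) = 0.501826
  p = 14/75 = 0.186667: log2(p) = -2.421464, -p*log2(p) = 0.452007
  p = 16/75 = 0.213333: log2(p) = -2.228819, -p*log2(p) = 0.475481
  p = 13/75 = 0.173333: log2(p) = -2.528379, -p*log2(p) = 0.438252
  p = 7/75 = 0.093333: log2(p) = -3.421464, -p*log2(p) = 0.319337
  p = 6/75 = 0.080000: log2(p) = -3.643856, -p*log2(p) = 0.291508
H = 0.501826 + 0.452007 + 0.475481 + 0.438252 + 0.319337 + 0.291508 = 2.478411

H = 2.4784 bits/symbol


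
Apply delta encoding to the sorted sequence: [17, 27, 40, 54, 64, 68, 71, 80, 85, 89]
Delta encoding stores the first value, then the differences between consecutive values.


First value: 17
Deltas:
  27 - 17 = 10
  40 - 27 = 13
  54 - 40 = 14
  64 - 54 = 10
  68 - 64 = 4
  71 - 68 = 3
  80 - 71 = 9
  85 - 80 = 5
  89 - 85 = 4


Delta encoded: [17, 10, 13, 14, 10, 4, 3, 9, 5, 4]


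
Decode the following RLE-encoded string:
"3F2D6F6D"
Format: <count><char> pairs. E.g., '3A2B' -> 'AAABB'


Expanding each <count><char> pair:
  3F -> 'FFF'
  2D -> 'DD'
  6F -> 'FFFFFF'
  6D -> 'DDDDDD'

Decoded = FFFDDFFFFFFDDDDDD


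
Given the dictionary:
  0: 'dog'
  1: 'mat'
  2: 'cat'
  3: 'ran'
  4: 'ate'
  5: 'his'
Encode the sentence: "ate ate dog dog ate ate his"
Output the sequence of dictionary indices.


Look up each word in the dictionary:
  'ate' -> 4
  'ate' -> 4
  'dog' -> 0
  'dog' -> 0
  'ate' -> 4
  'ate' -> 4
  'his' -> 5

Encoded: [4, 4, 0, 0, 4, 4, 5]


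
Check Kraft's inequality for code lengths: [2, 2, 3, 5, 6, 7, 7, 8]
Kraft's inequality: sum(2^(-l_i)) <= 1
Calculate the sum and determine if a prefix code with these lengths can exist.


Sum = 2^(-2) + 2^(-2) + 2^(-3) + 2^(-5) + 2^(-6) + 2^(-7) + 2^(-7) + 2^(-8)
    = 0.25 + 0.25 + 0.125 + 0.03125 + 0.015625 + 0.0078125 + 0.0078125 + 0.00390625
    = 177/256 = 0.69140625
Since 0.69140625 <= 1, Kraft's inequality IS satisfied.
A prefix code with these lengths CAN exist.

Kraft sum = 0.69140625. Satisfied.


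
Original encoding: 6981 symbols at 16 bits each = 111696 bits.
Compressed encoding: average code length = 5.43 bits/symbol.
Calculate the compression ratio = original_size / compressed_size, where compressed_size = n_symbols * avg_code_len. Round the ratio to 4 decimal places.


original_size = n_symbols * orig_bits = 6981 * 16 = 111696 bits
compressed_size = n_symbols * avg_code_len = 6981 * 5.43 = 37906.83 bits
ratio = original_size / compressed_size = 111696 / 37906.83 = 2.9466

Compression ratio = 2.9466


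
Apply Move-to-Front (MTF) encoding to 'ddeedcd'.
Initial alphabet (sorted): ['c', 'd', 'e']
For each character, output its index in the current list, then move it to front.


MTF encoding:
'd': index 1 in ['c', 'd', 'e'] -> ['d', 'c', 'e']
'd': index 0 in ['d', 'c', 'e'] -> ['d', 'c', 'e']
'e': index 2 in ['d', 'c', 'e'] -> ['e', 'd', 'c']
'e': index 0 in ['e', 'd', 'c'] -> ['e', 'd', 'c']
'd': index 1 in ['e', 'd', 'c'] -> ['d', 'e', 'c']
'c': index 2 in ['d', 'e', 'c'] -> ['c', 'd', 'e']
'd': index 1 in ['c', 'd', 'e'] -> ['d', 'c', 'e']


Output: [1, 0, 2, 0, 1, 2, 1]


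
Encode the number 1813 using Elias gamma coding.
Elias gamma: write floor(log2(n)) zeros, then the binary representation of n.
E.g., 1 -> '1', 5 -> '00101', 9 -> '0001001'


num_bits = floor(log2(1813)) + 1 = 11
leading_zeros = num_bits - 1 = 10
binary(1813) = 11100010101

Elias gamma(1813) = '0000000000' + '11100010101' = 000000000011100010101 (21 bits)


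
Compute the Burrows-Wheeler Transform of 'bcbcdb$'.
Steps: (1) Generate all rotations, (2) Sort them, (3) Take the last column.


Rotations (sorted):
  0: $bcbcdb -> last char: b
  1: b$bcbcd -> last char: d
  2: bcbcdb$ -> last char: $
  3: bcdb$bc -> last char: c
  4: cbcdb$b -> last char: b
  5: cdb$bcb -> last char: b
  6: db$bcbc -> last char: c


BWT = bd$cbbc


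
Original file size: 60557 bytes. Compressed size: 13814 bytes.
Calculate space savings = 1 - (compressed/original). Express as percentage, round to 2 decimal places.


ratio = compressed/original = 13814/60557 = 0.228116
savings = 1 - ratio = 1 - 0.228116 = 0.771884
as a percentage: 0.771884 * 100 = 77.19%

Space savings = 1 - 13814/60557 = 77.19%


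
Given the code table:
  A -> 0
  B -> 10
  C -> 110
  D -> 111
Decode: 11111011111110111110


Decoding:
111 -> D
110 -> C
111 -> D
111 -> D
10 -> B
111 -> D
110 -> C


Result: DCDDBDC


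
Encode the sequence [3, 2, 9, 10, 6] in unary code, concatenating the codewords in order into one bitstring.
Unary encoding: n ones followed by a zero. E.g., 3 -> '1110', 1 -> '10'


Encode each number as n ones followed by a terminating 0:
  3 -> 1110 (4 bits)
  2 -> 110 (3 bits)
  9 -> 1111111110 (10 bits)
  10 -> 11111111110 (11 bits)
  6 -> 1111110 (7 bits)
Total length = 4 + 3 + 10 + 11 + 7 = 35 bits.

Unary([3, 2, 9, 10, 6]) = 11101101111111110111111111101111110 (35 bits)


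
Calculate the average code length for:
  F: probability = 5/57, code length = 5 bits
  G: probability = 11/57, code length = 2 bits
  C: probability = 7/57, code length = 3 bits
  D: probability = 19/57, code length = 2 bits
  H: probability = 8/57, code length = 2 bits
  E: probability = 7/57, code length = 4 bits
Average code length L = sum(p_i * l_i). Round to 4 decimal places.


Weighted contributions p_i * l_i:
  F: (5/57) * 5 = 25/57
  G: (11/57) * 2 = 22/57
  C: (7/57) * 3 = 21/57
  D: (19/57) * 2 = 38/57
  H: (8/57) * 2 = 16/57
  E: (7/57) * 4 = 28/57
Sum = (25 + 22 + 21 + 38 + 16 + 28)/57 = 150/57

L = 150/57 = 2.6316 bits/symbol


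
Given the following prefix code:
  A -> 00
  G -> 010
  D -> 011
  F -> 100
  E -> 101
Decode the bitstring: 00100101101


Decoding step by step:
Bits 00 -> A
Bits 100 -> F
Bits 101 -> E
Bits 101 -> E


Decoded message: AFEE


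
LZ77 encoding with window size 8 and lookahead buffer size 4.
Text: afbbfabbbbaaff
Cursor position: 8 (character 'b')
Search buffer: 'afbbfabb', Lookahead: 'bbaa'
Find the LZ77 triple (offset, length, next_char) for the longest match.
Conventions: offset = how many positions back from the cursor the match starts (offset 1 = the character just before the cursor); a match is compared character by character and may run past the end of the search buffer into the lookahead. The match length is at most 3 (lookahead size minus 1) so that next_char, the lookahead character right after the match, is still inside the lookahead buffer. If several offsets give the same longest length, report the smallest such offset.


Try each offset into the search buffer:
  offset=1 (pos 7, char 'b'): match length 2
  offset=2 (pos 6, char 'b'): match length 2
  offset=3 (pos 5, char 'a'): match length 0
  offset=4 (pos 4, char 'f'): match length 0
  offset=5 (pos 3, char 'b'): match length 1
  offset=6 (pos 2, char 'b'): match length 2
  offset=7 (pos 1, char 'f'): match length 0
  offset=8 (pos 0, char 'a'): match length 0
Longest match has length 2, found at offsets 1, 2, 6; take the smallest, offset 1.
next_char = character at position 8 + 2 = 10 -> 'a'

Best match: offset=1, length=2 (matching 'bb' starting at position 7)
LZ77 triple: (1, 2, 'a')


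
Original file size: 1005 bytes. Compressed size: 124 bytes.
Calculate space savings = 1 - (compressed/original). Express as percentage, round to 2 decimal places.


ratio = compressed/original = 124/1005 = 0.123383
savings = 1 - ratio = 1 - 0.123383 = 0.876617
as a percentage: 0.876617 * 100 = 87.66%

Space savings = 1 - 124/1005 = 87.66%


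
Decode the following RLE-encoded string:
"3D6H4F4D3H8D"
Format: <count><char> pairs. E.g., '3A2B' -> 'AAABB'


Expanding each <count><char> pair:
  3D -> 'DDD'
  6H -> 'HHHHHH'
  4F -> 'FFFF'
  4D -> 'DDDD'
  3H -> 'HHH'
  8D -> 'DDDDDDDD'

Decoded = DDDHHHHHHFFFFDDDDHHHDDDDDDDD


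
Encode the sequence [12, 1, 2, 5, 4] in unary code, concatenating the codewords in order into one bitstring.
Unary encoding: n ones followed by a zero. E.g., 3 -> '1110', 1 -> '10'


Encode each number as n ones followed by a terminating 0:
  12 -> 1111111111110 (13 bits)
  1 -> 10 (2 bits)
  2 -> 110 (3 bits)
  5 -> 111110 (6 bits)
  4 -> 11110 (5 bits)
Total length = 13 + 2 + 3 + 6 + 5 = 29 bits.

Unary([12, 1, 2, 5, 4]) = 11111111111101011011111011110 (29 bits)


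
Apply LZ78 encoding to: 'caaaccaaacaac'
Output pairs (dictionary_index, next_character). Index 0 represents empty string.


LZ78 encoding steps:
Dictionary: {0: ''}
Step 1: w='' (idx 0), next='c' -> output (0, 'c'), add 'c' as idx 1
Step 2: w='' (idx 0), next='a' -> output (0, 'a'), add 'a' as idx 2
Step 3: w='a' (idx 2), next='a' -> output (2, 'a'), add 'aa' as idx 3
Step 4: w='c' (idx 1), next='c' -> output (1, 'c'), add 'cc' as idx 4
Step 5: w='aa' (idx 3), next='a' -> output (3, 'a'), add 'aaa' as idx 5
Step 6: w='c' (idx 1), next='a' -> output (1, 'a'), add 'ca' as idx 6
Step 7: w='a' (idx 2), next='c' -> output (2, 'c'), add 'ac' as idx 7


Encoded: [(0, 'c'), (0, 'a'), (2, 'a'), (1, 'c'), (3, 'a'), (1, 'a'), (2, 'c')]


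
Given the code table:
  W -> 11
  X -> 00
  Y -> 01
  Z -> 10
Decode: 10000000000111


Decoding:
10 -> Z
00 -> X
00 -> X
00 -> X
00 -> X
01 -> Y
11 -> W


Result: ZXXXXYW


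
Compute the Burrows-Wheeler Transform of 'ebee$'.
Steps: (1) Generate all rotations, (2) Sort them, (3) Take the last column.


Rotations (sorted):
  0: $ebee -> last char: e
  1: bee$e -> last char: e
  2: e$ebe -> last char: e
  3: ebee$ -> last char: $
  4: ee$eb -> last char: b


BWT = eee$b


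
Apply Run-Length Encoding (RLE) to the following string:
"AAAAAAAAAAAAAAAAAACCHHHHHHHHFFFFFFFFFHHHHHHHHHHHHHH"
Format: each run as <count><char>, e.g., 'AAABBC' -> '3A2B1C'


Scanning runs left to right:
  i=0: run of 'A' x 18 -> '18A'
  i=18: run of 'C' x 2 -> '2C'
  i=20: run of 'H' x 8 -> '8H'
  i=28: run of 'F' x 9 -> '9F'
  i=37: run of 'H' x 14 -> '14H'

RLE = 18A2C8H9F14H


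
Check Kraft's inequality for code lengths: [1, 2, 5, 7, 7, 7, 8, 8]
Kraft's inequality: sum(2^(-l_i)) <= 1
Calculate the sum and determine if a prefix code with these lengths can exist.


Sum = 2^(-1) + 2^(-2) + 2^(-5) + 2^(-7) + 2^(-7) + 2^(-7) + 2^(-8) + 2^(-8)
    = 0.5 + 0.25 + 0.03125 + 0.0078125 + 0.0078125 + 0.0078125 + 0.00390625 + 0.00390625
    = 208/256 = 0.8125
Since 0.8125 <= 1, Kraft's inequality IS satisfied.
A prefix code with these lengths CAN exist.

Kraft sum = 0.8125. Satisfied.


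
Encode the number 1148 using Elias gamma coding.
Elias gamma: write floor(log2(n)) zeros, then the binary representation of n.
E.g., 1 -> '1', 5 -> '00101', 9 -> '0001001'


num_bits = floor(log2(1148)) + 1 = 11
leading_zeros = num_bits - 1 = 10
binary(1148) = 10001111100

Elias gamma(1148) = '0000000000' + '10001111100' = 000000000010001111100 (21 bits)


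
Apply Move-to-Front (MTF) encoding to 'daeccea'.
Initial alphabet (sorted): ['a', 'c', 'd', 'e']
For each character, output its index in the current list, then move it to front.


MTF encoding:
'd': index 2 in ['a', 'c', 'd', 'e'] -> ['d', 'a', 'c', 'e']
'a': index 1 in ['d', 'a', 'c', 'e'] -> ['a', 'd', 'c', 'e']
'e': index 3 in ['a', 'd', 'c', 'e'] -> ['e', 'a', 'd', 'c']
'c': index 3 in ['e', 'a', 'd', 'c'] -> ['c', 'e', 'a', 'd']
'c': index 0 in ['c', 'e', 'a', 'd'] -> ['c', 'e', 'a', 'd']
'e': index 1 in ['c', 'e', 'a', 'd'] -> ['e', 'c', 'a', 'd']
'a': index 2 in ['e', 'c', 'a', 'd'] -> ['a', 'e', 'c', 'd']


Output: [2, 1, 3, 3, 0, 1, 2]


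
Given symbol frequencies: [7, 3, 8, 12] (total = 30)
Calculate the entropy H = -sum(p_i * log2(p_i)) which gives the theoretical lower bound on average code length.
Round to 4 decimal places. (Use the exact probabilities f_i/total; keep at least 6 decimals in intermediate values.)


Per-symbol terms -p_i * log2(p_i) with p_i = f_i/30:
  p = 7/30 = 0.233333: log2(p) = -2.099536, -p*log2(p) = 0.489892
  p = 3/30 = 0.100000: log2(p) = -3.321928, -p*log2(p) = 0.332193
  p = 8/30 = 0.266667: log2(p) = -1.906891, -p*log2(p) = 0.508504
  p = 12/30 = 0.400000: log2(p) = -1.321928, -p*log2(p) = 0.528771
H = 0.489892 + 0.332193 + 0.508504 + 0.528771 = 1.859360

H = 1.8594 bits/symbol


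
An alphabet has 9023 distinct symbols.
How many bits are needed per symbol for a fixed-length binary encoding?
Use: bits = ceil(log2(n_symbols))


log2(9023) = 13.1394
Bracket: 2^13 = 8192 < 9023 <= 2^14 = 16384
So ceil(log2(9023)) = 14

bits = ceil(log2(9023)) = ceil(13.1394) = 14 bits


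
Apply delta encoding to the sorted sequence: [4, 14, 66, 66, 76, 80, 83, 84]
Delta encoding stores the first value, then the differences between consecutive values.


First value: 4
Deltas:
  14 - 4 = 10
  66 - 14 = 52
  66 - 66 = 0
  76 - 66 = 10
  80 - 76 = 4
  83 - 80 = 3
  84 - 83 = 1


Delta encoded: [4, 10, 52, 0, 10, 4, 3, 1]


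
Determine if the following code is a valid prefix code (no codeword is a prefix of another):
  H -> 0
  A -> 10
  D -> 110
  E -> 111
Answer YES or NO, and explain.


Checking each pair (does one codeword prefix another?):
  H='0' vs A='10': no prefix
  H='0' vs D='110': no prefix
  H='0' vs E='111': no prefix
  A='10' vs H='0': no prefix
  A='10' vs D='110': no prefix
  A='10' vs E='111': no prefix
  D='110' vs H='0': no prefix
  D='110' vs A='10': no prefix
  D='110' vs E='111': no prefix
  E='111' vs H='0': no prefix
  E='111' vs A='10': no prefix
  E='111' vs D='110': no prefix
No violation found over all pairs.

YES -- this is a valid prefix code. No codeword is a prefix of any other codeword.


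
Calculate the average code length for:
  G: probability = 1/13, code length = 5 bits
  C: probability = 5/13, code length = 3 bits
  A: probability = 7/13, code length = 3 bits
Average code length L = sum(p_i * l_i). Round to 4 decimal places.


Weighted contributions p_i * l_i:
  G: (1/13) * 5 = 5/13
  C: (5/13) * 3 = 15/13
  A: (7/13) * 3 = 21/13
Sum = (5 + 15 + 21)/13 = 41/13

L = 41/13 = 3.1538 bits/symbol


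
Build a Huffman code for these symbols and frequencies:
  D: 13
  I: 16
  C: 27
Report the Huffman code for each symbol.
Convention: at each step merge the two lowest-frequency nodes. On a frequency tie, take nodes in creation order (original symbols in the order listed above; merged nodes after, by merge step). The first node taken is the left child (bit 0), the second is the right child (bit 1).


Huffman tree construction:
Step 1: Merge D(13) + I(16) = 29
Step 2: Merge C(27) + (D+I)(29) = 56
Read each symbol's code off the tree from the root (left child = 0, right child = 1).

Codes:
  D: 10 (length 2)
  I: 11 (length 2)
  C: 0 (length 1)
Average code length: 85/56 = 1.5179 bits/symbol


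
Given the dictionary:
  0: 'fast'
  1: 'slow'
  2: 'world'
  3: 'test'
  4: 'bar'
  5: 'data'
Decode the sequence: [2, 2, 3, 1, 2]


Look up each index in the dictionary:
  2 -> 'world'
  2 -> 'world'
  3 -> 'test'
  1 -> 'slow'
  2 -> 'world'

Decoded: "world world test slow world"


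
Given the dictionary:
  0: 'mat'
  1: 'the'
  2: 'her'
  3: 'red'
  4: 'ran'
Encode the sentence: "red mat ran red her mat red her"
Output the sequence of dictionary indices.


Look up each word in the dictionary:
  'red' -> 3
  'mat' -> 0
  'ran' -> 4
  'red' -> 3
  'her' -> 2
  'mat' -> 0
  'red' -> 3
  'her' -> 2

Encoded: [3, 0, 4, 3, 2, 0, 3, 2]


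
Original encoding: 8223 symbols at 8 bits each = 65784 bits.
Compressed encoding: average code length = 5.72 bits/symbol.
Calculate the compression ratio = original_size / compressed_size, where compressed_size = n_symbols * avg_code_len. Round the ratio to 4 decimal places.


original_size = n_symbols * orig_bits = 8223 * 8 = 65784 bits
compressed_size = n_symbols * avg_code_len = 8223 * 5.72 = 47035.56 bits
ratio = original_size / compressed_size = 65784 / 47035.56 = 1.3986

Compression ratio = 1.3986


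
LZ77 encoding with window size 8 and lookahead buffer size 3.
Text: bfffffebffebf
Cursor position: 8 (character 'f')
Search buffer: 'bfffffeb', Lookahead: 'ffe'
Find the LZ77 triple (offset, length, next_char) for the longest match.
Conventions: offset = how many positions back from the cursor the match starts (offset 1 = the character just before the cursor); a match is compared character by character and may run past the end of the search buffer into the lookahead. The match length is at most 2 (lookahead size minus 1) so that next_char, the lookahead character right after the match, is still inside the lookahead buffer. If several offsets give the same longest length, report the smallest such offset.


Try each offset into the search buffer:
  offset=1 (pos 7, char 'b'): match length 0
  offset=2 (pos 6, char 'e'): match length 0
  offset=3 (pos 5, char 'f'): match length 1
  offset=4 (pos 4, char 'f'): match length 2
  offset=5 (pos 3, char 'f'): match length 2
  offset=6 (pos 2, char 'f'): match length 2
  offset=7 (pos 1, char 'f'): match length 2
  offset=8 (pos 0, char 'b'): match length 0
Longest match has length 2, found at offsets 4, 5, 6, 7; take the smallest, offset 4.
next_char = character at position 8 + 2 = 10 -> 'e'

Best match: offset=4, length=2 (matching 'ff' starting at position 4)
LZ77 triple: (4, 2, 'e')


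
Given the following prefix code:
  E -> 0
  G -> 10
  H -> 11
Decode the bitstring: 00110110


Decoding step by step:
Bits 0 -> E
Bits 0 -> E
Bits 11 -> H
Bits 0 -> E
Bits 11 -> H
Bits 0 -> E


Decoded message: EEHEHE


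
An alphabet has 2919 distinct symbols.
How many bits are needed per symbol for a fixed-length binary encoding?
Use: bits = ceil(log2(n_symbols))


log2(2919) = 11.5113
Bracket: 2^11 = 2048 < 2919 <= 2^12 = 4096
So ceil(log2(2919)) = 12

bits = ceil(log2(2919)) = ceil(11.5113) = 12 bits


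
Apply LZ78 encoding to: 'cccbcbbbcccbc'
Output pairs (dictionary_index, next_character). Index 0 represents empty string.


LZ78 encoding steps:
Dictionary: {0: ''}
Step 1: w='' (idx 0), next='c' -> output (0, 'c'), add 'c' as idx 1
Step 2: w='c' (idx 1), next='c' -> output (1, 'c'), add 'cc' as idx 2
Step 3: w='' (idx 0), next='b' -> output (0, 'b'), add 'b' as idx 3
Step 4: w='c' (idx 1), next='b' -> output (1, 'b'), add 'cb' as idx 4
Step 5: w='b' (idx 3), next='b' -> output (3, 'b'), add 'bb' as idx 5
Step 6: w='cc' (idx 2), next='c' -> output (2, 'c'), add 'ccc' as idx 6
Step 7: w='b' (idx 3), next='c' -> output (3, 'c'), add 'bc' as idx 7


Encoded: [(0, 'c'), (1, 'c'), (0, 'b'), (1, 'b'), (3, 'b'), (2, 'c'), (3, 'c')]


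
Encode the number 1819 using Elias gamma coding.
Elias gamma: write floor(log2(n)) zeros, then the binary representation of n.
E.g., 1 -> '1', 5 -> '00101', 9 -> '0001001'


num_bits = floor(log2(1819)) + 1 = 11
leading_zeros = num_bits - 1 = 10
binary(1819) = 11100011011

Elias gamma(1819) = '0000000000' + '11100011011' = 000000000011100011011 (21 bits)


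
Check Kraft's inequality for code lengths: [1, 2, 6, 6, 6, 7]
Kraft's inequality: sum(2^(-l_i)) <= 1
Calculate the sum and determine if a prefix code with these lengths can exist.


Sum = 2^(-1) + 2^(-2) + 2^(-6) + 2^(-6) + 2^(-6) + 2^(-7)
    = 0.5 + 0.25 + 0.015625 + 0.015625 + 0.015625 + 0.0078125
    = 103/128 = 0.8046875
Since 0.8046875 <= 1, Kraft's inequality IS satisfied.
A prefix code with these lengths CAN exist.

Kraft sum = 0.8046875. Satisfied.


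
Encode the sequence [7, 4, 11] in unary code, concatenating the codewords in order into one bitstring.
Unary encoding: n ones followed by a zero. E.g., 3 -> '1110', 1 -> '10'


Encode each number as n ones followed by a terminating 0:
  7 -> 11111110 (8 bits)
  4 -> 11110 (5 bits)
  11 -> 111111111110 (12 bits)
Total length = 8 + 5 + 12 = 25 bits.

Unary([7, 4, 11]) = 1111111011110111111111110 (25 bits)


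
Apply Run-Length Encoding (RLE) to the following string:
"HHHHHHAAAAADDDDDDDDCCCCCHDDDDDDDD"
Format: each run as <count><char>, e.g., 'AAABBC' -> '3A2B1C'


Scanning runs left to right:
  i=0: run of 'H' x 6 -> '6H'
  i=6: run of 'A' x 5 -> '5A'
  i=11: run of 'D' x 8 -> '8D'
  i=19: run of 'C' x 5 -> '5C'
  i=24: run of 'H' x 1 -> '1H'
  i=25: run of 'D' x 8 -> '8D'

RLE = 6H5A8D5C1H8D


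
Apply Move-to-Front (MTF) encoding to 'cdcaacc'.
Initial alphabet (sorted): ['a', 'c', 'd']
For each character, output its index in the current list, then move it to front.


MTF encoding:
'c': index 1 in ['a', 'c', 'd'] -> ['c', 'a', 'd']
'd': index 2 in ['c', 'a', 'd'] -> ['d', 'c', 'a']
'c': index 1 in ['d', 'c', 'a'] -> ['c', 'd', 'a']
'a': index 2 in ['c', 'd', 'a'] -> ['a', 'c', 'd']
'a': index 0 in ['a', 'c', 'd'] -> ['a', 'c', 'd']
'c': index 1 in ['a', 'c', 'd'] -> ['c', 'a', 'd']
'c': index 0 in ['c', 'a', 'd'] -> ['c', 'a', 'd']


Output: [1, 2, 1, 2, 0, 1, 0]


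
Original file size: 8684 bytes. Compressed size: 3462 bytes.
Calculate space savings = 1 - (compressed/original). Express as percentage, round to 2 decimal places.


ratio = compressed/original = 3462/8684 = 0.398664
savings = 1 - ratio = 1 - 0.398664 = 0.601336
as a percentage: 0.601336 * 100 = 60.13%

Space savings = 1 - 3462/8684 = 60.13%


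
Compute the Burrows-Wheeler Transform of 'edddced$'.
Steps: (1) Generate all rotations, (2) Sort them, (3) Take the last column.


Rotations (sorted):
  0: $edddced -> last char: d
  1: ced$eddd -> last char: d
  2: d$edddce -> last char: e
  3: dced$edd -> last char: d
  4: ddced$ed -> last char: d
  5: dddced$e -> last char: e
  6: ed$edddc -> last char: c
  7: edddced$ -> last char: $


BWT = ddeddec$


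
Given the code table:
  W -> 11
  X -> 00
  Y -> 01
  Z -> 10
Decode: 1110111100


Decoding:
11 -> W
10 -> Z
11 -> W
11 -> W
00 -> X


Result: WZWWX


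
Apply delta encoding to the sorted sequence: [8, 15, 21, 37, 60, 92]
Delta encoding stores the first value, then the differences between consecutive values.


First value: 8
Deltas:
  15 - 8 = 7
  21 - 15 = 6
  37 - 21 = 16
  60 - 37 = 23
  92 - 60 = 32


Delta encoded: [8, 7, 6, 16, 23, 32]


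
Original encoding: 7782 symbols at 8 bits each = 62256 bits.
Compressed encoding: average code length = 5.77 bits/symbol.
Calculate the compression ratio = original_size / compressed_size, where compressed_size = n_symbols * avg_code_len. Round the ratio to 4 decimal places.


original_size = n_symbols * orig_bits = 7782 * 8 = 62256 bits
compressed_size = n_symbols * avg_code_len = 7782 * 5.77 = 44902.14 bits
ratio = original_size / compressed_size = 62256 / 44902.14 = 1.3865

Compression ratio = 1.3865


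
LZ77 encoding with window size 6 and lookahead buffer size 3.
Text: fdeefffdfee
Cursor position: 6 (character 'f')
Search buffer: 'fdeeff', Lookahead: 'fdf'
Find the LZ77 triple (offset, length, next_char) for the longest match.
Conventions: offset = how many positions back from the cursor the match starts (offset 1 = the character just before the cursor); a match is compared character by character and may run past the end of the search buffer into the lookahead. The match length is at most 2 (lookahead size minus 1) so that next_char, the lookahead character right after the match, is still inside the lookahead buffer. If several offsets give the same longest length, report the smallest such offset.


Try each offset into the search buffer:
  offset=1 (pos 5, char 'f'): match length 1
  offset=2 (pos 4, char 'f'): match length 1
  offset=3 (pos 3, char 'e'): match length 0
  offset=4 (pos 2, char 'e'): match length 0
  offset=5 (pos 1, char 'd'): match length 0
  offset=6 (pos 0, char 'f'): match length 2
Longest match has length 2 at offset 6.
next_char = character at position 6 + 2 = 8 -> 'f'

Best match: offset=6, length=2 (matching 'fd' starting at position 0)
LZ77 triple: (6, 2, 'f')


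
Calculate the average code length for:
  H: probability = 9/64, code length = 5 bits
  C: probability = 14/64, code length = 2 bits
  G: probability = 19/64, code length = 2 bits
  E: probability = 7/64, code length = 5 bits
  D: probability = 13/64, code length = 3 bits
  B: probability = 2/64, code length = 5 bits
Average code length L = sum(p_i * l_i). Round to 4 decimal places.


Weighted contributions p_i * l_i:
  H: (9/64) * 5 = 45/64
  C: (14/64) * 2 = 28/64
  G: (19/64) * 2 = 38/64
  E: (7/64) * 5 = 35/64
  D: (13/64) * 3 = 39/64
  B: (2/64) * 5 = 10/64
Sum = (45 + 28 + 38 + 35 + 39 + 10)/64 = 195/64

L = 195/64 = 3.0469 bits/symbol


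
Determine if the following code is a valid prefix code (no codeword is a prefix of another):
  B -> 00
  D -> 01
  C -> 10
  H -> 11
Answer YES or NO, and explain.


Checking each pair (does one codeword prefix another?):
  B='00' vs D='01': no prefix
  B='00' vs C='10': no prefix
  B='00' vs H='11': no prefix
  D='01' vs B='00': no prefix
  D='01' vs C='10': no prefix
  D='01' vs H='11': no prefix
  C='10' vs B='00': no prefix
  C='10' vs D='01': no prefix
  C='10' vs H='11': no prefix
  H='11' vs B='00': no prefix
  H='11' vs D='01': no prefix
  H='11' vs C='10': no prefix
No violation found over all pairs.

YES -- this is a valid prefix code. No codeword is a prefix of any other codeword.


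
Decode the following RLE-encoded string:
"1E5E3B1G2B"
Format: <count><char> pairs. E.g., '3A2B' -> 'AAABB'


Expanding each <count><char> pair:
  1E -> 'E'
  5E -> 'EEEEE'
  3B -> 'BBB'
  1G -> 'G'
  2B -> 'BB'

Decoded = EEEEEEBBBGBB


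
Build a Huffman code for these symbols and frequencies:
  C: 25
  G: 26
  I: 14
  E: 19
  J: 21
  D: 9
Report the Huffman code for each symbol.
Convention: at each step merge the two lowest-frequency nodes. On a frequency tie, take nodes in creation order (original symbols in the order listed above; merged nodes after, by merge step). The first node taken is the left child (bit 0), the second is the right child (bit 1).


Huffman tree construction:
Step 1: Merge D(9) + I(14) = 23
Step 2: Merge E(19) + J(21) = 40
Step 3: Merge (D+I)(23) + C(25) = 48
Step 4: Merge G(26) + (E+J)(40) = 66
Step 5: Merge ((D+I)+C)(48) + (G+(E+J))(66) = 114
Read each symbol's code off the tree from the root (left child = 0, right child = 1).

Codes:
  C: 01 (length 2)
  G: 10 (length 2)
  I: 001 (length 3)
  E: 110 (length 3)
  J: 111 (length 3)
  D: 000 (length 3)
Average code length: 291/114 = 2.5526 bits/symbol


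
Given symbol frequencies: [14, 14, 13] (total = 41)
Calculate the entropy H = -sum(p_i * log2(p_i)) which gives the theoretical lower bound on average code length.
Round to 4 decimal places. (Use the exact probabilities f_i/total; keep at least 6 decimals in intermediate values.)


Per-symbol terms -p_i * log2(p_i) with p_i = f_i/41:
  p = 14/41 = 0.341463: log2(p) = -1.550197, -p*log2(p) = 0.529336
  p = 14/41 = 0.341463: log2(p) = -1.550197, -p*log2(p) = 0.529336
  p = 13/41 = 0.317073: log2(p) = -1.657112, -p*log2(p) = 0.525426
H = 0.529336 + 0.529336 + 0.525426 = 1.584098

H = 1.5841 bits/symbol


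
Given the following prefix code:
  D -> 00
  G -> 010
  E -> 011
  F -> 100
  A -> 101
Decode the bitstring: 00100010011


Decoding step by step:
Bits 00 -> D
Bits 100 -> F
Bits 010 -> G
Bits 011 -> E


Decoded message: DFGE


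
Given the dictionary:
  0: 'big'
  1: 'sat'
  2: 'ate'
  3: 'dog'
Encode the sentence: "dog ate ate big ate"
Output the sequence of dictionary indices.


Look up each word in the dictionary:
  'dog' -> 3
  'ate' -> 2
  'ate' -> 2
  'big' -> 0
  'ate' -> 2

Encoded: [3, 2, 2, 0, 2]


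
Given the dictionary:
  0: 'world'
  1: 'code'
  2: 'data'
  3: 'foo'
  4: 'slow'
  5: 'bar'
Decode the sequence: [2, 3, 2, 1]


Look up each index in the dictionary:
  2 -> 'data'
  3 -> 'foo'
  2 -> 'data'
  1 -> 'code'

Decoded: "data foo data code"


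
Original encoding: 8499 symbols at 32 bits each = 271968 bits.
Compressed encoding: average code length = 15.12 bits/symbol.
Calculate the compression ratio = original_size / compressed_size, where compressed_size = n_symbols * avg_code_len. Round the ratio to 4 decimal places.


original_size = n_symbols * orig_bits = 8499 * 32 = 271968 bits
compressed_size = n_symbols * avg_code_len = 8499 * 15.12 = 128504.88 bits
ratio = original_size / compressed_size = 271968 / 128504.88 = 2.1164

Compression ratio = 2.1164


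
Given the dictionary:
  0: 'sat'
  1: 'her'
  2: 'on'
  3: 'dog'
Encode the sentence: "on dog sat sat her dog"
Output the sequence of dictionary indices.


Look up each word in the dictionary:
  'on' -> 2
  'dog' -> 3
  'sat' -> 0
  'sat' -> 0
  'her' -> 1
  'dog' -> 3

Encoded: [2, 3, 0, 0, 1, 3]


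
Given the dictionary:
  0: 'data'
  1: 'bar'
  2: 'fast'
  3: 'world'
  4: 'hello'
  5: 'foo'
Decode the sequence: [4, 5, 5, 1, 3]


Look up each index in the dictionary:
  4 -> 'hello'
  5 -> 'foo'
  5 -> 'foo'
  1 -> 'bar'
  3 -> 'world'

Decoded: "hello foo foo bar world"


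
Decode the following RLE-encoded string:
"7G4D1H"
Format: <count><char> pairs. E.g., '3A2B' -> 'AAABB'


Expanding each <count><char> pair:
  7G -> 'GGGGGGG'
  4D -> 'DDDD'
  1H -> 'H'

Decoded = GGGGGGGDDDDH


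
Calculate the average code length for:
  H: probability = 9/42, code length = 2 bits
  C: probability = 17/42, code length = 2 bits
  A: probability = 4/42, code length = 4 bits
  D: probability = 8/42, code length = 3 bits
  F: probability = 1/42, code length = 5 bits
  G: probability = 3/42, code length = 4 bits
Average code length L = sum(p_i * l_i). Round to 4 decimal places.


Weighted contributions p_i * l_i:
  H: (9/42) * 2 = 18/42
  C: (17/42) * 2 = 34/42
  A: (4/42) * 4 = 16/42
  D: (8/42) * 3 = 24/42
  F: (1/42) * 5 = 5/42
  G: (3/42) * 4 = 12/42
Sum = (18 + 34 + 16 + 24 + 5 + 12)/42 = 109/42

L = 109/42 = 2.5952 bits/symbol


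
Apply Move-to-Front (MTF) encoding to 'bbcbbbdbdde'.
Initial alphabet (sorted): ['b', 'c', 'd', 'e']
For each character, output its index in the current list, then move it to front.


MTF encoding:
'b': index 0 in ['b', 'c', 'd', 'e'] -> ['b', 'c', 'd', 'e']
'b': index 0 in ['b', 'c', 'd', 'e'] -> ['b', 'c', 'd', 'e']
'c': index 1 in ['b', 'c', 'd', 'e'] -> ['c', 'b', 'd', 'e']
'b': index 1 in ['c', 'b', 'd', 'e'] -> ['b', 'c', 'd', 'e']
'b': index 0 in ['b', 'c', 'd', 'e'] -> ['b', 'c', 'd', 'e']
'b': index 0 in ['b', 'c', 'd', 'e'] -> ['b', 'c', 'd', 'e']
'd': index 2 in ['b', 'c', 'd', 'e'] -> ['d', 'b', 'c', 'e']
'b': index 1 in ['d', 'b', 'c', 'e'] -> ['b', 'd', 'c', 'e']
'd': index 1 in ['b', 'd', 'c', 'e'] -> ['d', 'b', 'c', 'e']
'd': index 0 in ['d', 'b', 'c', 'e'] -> ['d', 'b', 'c', 'e']
'e': index 3 in ['d', 'b', 'c', 'e'] -> ['e', 'd', 'b', 'c']


Output: [0, 0, 1, 1, 0, 0, 2, 1, 1, 0, 3]


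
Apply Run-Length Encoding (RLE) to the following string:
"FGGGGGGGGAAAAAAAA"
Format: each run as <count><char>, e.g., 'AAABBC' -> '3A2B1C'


Scanning runs left to right:
  i=0: run of 'F' x 1 -> '1F'
  i=1: run of 'G' x 8 -> '8G'
  i=9: run of 'A' x 8 -> '8A'

RLE = 1F8G8A


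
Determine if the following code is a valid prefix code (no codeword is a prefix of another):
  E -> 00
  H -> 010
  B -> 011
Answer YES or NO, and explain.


Checking each pair (does one codeword prefix another?):
  E='00' vs H='010': no prefix
  E='00' vs B='011': no prefix
  H='010' vs E='00': no prefix
  H='010' vs B='011': no prefix
  B='011' vs E='00': no prefix
  B='011' vs H='010': no prefix
No violation found over all pairs.

YES -- this is a valid prefix code. No codeword is a prefix of any other codeword.


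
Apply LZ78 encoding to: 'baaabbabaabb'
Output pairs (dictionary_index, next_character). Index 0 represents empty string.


LZ78 encoding steps:
Dictionary: {0: ''}
Step 1: w='' (idx 0), next='b' -> output (0, 'b'), add 'b' as idx 1
Step 2: w='' (idx 0), next='a' -> output (0, 'a'), add 'a' as idx 2
Step 3: w='a' (idx 2), next='a' -> output (2, 'a'), add 'aa' as idx 3
Step 4: w='b' (idx 1), next='b' -> output (1, 'b'), add 'bb' as idx 4
Step 5: w='a' (idx 2), next='b' -> output (2, 'b'), add 'ab' as idx 5
Step 6: w='aa' (idx 3), next='b' -> output (3, 'b'), add 'aab' as idx 6
Step 7: w='b' (idx 1), end of input -> output (1, '')


Encoded: [(0, 'b'), (0, 'a'), (2, 'a'), (1, 'b'), (2, 'b'), (3, 'b'), (1, '')]


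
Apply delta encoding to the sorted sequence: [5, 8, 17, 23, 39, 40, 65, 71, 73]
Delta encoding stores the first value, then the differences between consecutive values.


First value: 5
Deltas:
  8 - 5 = 3
  17 - 8 = 9
  23 - 17 = 6
  39 - 23 = 16
  40 - 39 = 1
  65 - 40 = 25
  71 - 65 = 6
  73 - 71 = 2


Delta encoded: [5, 3, 9, 6, 16, 1, 25, 6, 2]


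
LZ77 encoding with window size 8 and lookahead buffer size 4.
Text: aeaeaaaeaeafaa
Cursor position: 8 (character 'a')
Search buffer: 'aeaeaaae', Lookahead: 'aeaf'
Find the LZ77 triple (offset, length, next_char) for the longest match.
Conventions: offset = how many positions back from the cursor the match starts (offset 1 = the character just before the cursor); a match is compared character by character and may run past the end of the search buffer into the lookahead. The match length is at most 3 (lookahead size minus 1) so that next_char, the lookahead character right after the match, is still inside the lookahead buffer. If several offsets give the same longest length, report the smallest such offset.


Try each offset into the search buffer:
  offset=1 (pos 7, char 'e'): match length 0
  offset=2 (pos 6, char 'a'): match length 3
  offset=3 (pos 5, char 'a'): match length 1
  offset=4 (pos 4, char 'a'): match length 1
  offset=5 (pos 3, char 'e'): match length 0
  offset=6 (pos 2, char 'a'): match length 3
  offset=7 (pos 1, char 'e'): match length 0
  offset=8 (pos 0, char 'a'): match length 3
Longest match has length 3, found at offsets 2, 6, 8; take the smallest, offset 2.
next_char = character at position 8 + 3 = 11 -> 'f'

Best match: offset=2, length=3 (matching 'aea' starting at position 6)
LZ77 triple: (2, 3, 'f')


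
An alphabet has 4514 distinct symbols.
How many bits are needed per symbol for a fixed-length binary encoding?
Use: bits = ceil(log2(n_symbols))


log2(4514) = 12.1402
Bracket: 2^12 = 4096 < 4514 <= 2^13 = 8192
So ceil(log2(4514)) = 13

bits = ceil(log2(4514)) = ceil(12.1402) = 13 bits


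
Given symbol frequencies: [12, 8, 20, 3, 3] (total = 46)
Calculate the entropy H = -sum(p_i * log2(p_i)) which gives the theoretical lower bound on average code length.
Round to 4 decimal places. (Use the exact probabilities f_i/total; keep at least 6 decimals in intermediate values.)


Per-symbol terms -p_i * log2(p_i) with p_i = f_i/46:
  p = 12/46 = 0.260870: log2(p) = -1.938599, -p*log2(p) = 0.505722
  p = 8/46 = 0.173913: log2(p) = -2.523562, -p*log2(p) = 0.438880
  p = 20/46 = 0.434783: log2(p) = -1.201634, -p*log2(p) = 0.522450
  p = 3/46 = 0.065217: log2(p) = -3.938599, -p*log2(p) = 0.256865
  p = 3/46 = 0.065217: log2(p) = -3.938599, -p*log2(p) = 0.256865
H = 0.505722 + 0.438880 + 0.522450 + 0.256865 + 0.256865 = 1.980782

H = 1.9808 bits/symbol


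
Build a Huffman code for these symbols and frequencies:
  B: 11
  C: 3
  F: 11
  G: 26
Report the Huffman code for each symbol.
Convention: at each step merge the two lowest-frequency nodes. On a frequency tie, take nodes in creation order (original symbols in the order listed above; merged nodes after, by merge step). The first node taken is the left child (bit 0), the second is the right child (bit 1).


Huffman tree construction:
Step 1: Merge C(3) + B(11) = 14
Step 2: Merge F(11) + (C+B)(14) = 25
Step 3: Merge (F+(C+B))(25) + G(26) = 51
Read each symbol's code off the tree from the root (left child = 0, right child = 1).

Codes:
  B: 011 (length 3)
  C: 010 (length 3)
  F: 00 (length 2)
  G: 1 (length 1)
Average code length: 90/51 = 1.7647 bits/symbol


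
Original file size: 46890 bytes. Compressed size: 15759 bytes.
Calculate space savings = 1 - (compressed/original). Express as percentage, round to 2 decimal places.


ratio = compressed/original = 15759/46890 = 0.336084
savings = 1 - ratio = 1 - 0.336084 = 0.663916
as a percentage: 0.663916 * 100 = 66.39%

Space savings = 1 - 15759/46890 = 66.39%


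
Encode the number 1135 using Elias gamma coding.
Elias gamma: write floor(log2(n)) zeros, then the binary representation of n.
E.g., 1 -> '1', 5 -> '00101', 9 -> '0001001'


num_bits = floor(log2(1135)) + 1 = 11
leading_zeros = num_bits - 1 = 10
binary(1135) = 10001101111

Elias gamma(1135) = '0000000000' + '10001101111' = 000000000010001101111 (21 bits)


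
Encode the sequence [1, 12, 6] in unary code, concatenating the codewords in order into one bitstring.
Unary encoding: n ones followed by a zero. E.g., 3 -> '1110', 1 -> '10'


Encode each number as n ones followed by a terminating 0:
  1 -> 10 (2 bits)
  12 -> 1111111111110 (13 bits)
  6 -> 1111110 (7 bits)
Total length = 2 + 13 + 7 = 22 bits.

Unary([1, 12, 6]) = 1011111111111101111110 (22 bits)
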